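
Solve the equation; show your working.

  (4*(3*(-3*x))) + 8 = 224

Step 1. [(4*(3*(-3*x))) + 8 = 224] common factor 4 (LHS and 224) — divide through. So factor: (3*(-3*x)) + 2 = 56.
Step 2. [(3*(-3*x)) + 2 = 56] subtract 2: x sits inside (… + 2), so sub: 3*(-3*x) = 54.
Step 3. [3*(-3*x) = 54] 3 out front; divide by 3 ⇒ div: -3*x = 18.
Step 4. [-3*x = 18] -3·(inner) — divide through by -3, so div: x = -6.

Answer: x ∈ {-6}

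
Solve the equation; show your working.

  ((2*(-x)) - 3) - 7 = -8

Step 1. [((2*(-x)) - 3) - 7 = -8] add 7: x sits inside (… - 7), so sub: (2*(-x)) - 3 = -1.
Step 2. [(2*(-x)) - 3 = -1] peel the -3: add 3 from each side. So sub: 2*(-x) = 2.
Step 3. [2*(-x) = 2] leading coefficient 2: divide by 2 ⇒ div: -x = 1.
Step 4. [-x = 1] flip signs both sides. So neg: x = -1.

Answer: x ∈ {-1}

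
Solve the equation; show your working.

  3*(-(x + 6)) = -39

Step 1. [3*(-(x + 6)) = -39] LHS = 3·(…); ÷3 both sides. So div: -(x + 6) = -13.
Step 2. [-(x + 6) = -13] flip signs both sides, so neg: x + 6 = 13.
Step 3. [x + 6 = 13] peel the +6: subtract 6 from each side ⇒ sub: x = 7.

Answer: x ∈ {7}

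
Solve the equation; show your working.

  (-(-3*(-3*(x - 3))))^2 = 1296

Step 1. [(-(-3*(-3*(x - 3))))^2 = 1296] √ both sides: 1296 ≥ 0 gives two branches, so sqrt: -(-3*(-3*(x - 3))) = 36 or -36.
Step 2. [-(-3*(-3*(x - 3))) = 36 or -36] flip signs both sides, so neg: -3*(-3*(x - 3)) = -36 or 36.
Step 3. [-3*(-3*(x - 3)) = -36 or 36] divide by the outer -3 ⇒ div: -3*(x - 3) = 12 or -12.
Step 4. [-3*(x - 3) = 12 or -12] -3·(inner) — divide through by -3, so div: x - 3 = -4 or 4.
Step 5. [x - 3 = -4 or 4] the outer -3 inverts by adding 3. So sub: x = -1 or 7.

Answer: x ∈ {-1, 7}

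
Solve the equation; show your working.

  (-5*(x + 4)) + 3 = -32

Step 1. [(-5*(x + 4)) + 3 = -32] +3 is outermost — subtract 3 both sides. So sub: -5*(x + 4) = -35.
Step 2. [-5*(x + 4) = -35] -5 out front; divide by -5 ⇒ div: x + 4 = 7.
Step 3. [x + 4 = 7] subtract 4: x sits inside (… + 4) ⇒ sub: x = 3.

Answer: x ∈ {3}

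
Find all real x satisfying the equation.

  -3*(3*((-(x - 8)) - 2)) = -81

Step 1. [-3*(3*((-(x - 8)) - 2)) = -81] -3·(inner) — divide through by -3. So div: 3*((-(x - 8)) - 2) = 27.
Step 2. [3*((-(x - 8)) - 2) = 27] 3 out front; divide by 3. So div: (-(x - 8)) - 2 = 9.
Step 3. [(-(x - 8)) - 2 = 9] the outer -2 inverts by adding 2, so sub: -(x - 8) = 11.
Step 4. [-(x - 8) = 11] LHS negated; negate both sides. So neg: x - 8 = -11.
Step 5. [x - 8 = -11] the outer -8 inverts by adding 8 ⇒ sub: x = -3.

Answer: x ∈ {-3}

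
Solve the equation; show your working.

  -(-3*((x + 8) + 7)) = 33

Step 1. [-(-3*((x + 8) + 7)) = 33] leading − — multiply by −1 ⇒ neg: -3*((x + 8) + 7) = -33.
Step 2. [-3*((x + 8) + 7) = -33] -3·(inner) — divide through by -3 ⇒ div: (x + 8) + 7 = 11.
Step 3. [(x + 8) + 7 = 11] subtract 7: x sits inside (… + 7) ⇒ sub: x + 8 = 4.
Step 4. [x + 8 = 4] subtract 8: x sits inside (… + 8) ⇒ sub: x = -4.

Answer: x ∈ {-4}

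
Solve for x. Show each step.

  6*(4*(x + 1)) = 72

Step 1. [6*(4*(x + 1)) = 72] 6 out front; divide by 6, so div: 4*(x + 1) = 12.
Step 2. [4*(x + 1) = 12] divide by the outer 4. So div: x + 1 = 3.
Step 3. [x + 1 = 3] peel the +1: subtract 1 from each side ⇒ sub: x = 2.

Answer: x ∈ {2}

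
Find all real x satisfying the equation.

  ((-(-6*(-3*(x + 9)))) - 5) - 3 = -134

Step 1. [((-(-6*(-3*(x + 9)))) - 5) - 3 = -134] the outer -3 inverts by adding 3 ⇒ sub: (-(-6*(-3*(x + 9)))) - 5 = -131.
Step 2. [(-(-6*(-3*(x + 9)))) - 5 = -131] the outer -5 inverts by adding 5. So sub: -(-6*(-3*(x + 9))) = -126.
Step 3. [-(-6*(-3*(x + 9))) = -126] leading − — multiply by −1. So neg: -6*(-3*(x + 9)) = 126.
Step 4. [-6*(-3*(x + 9)) = 126] LHS = -6·(…); ÷-6 both sides ⇒ div: -3*(x + 9) = -21.
Step 5. [-3*(x + 9) = -21] LHS = -3·(…); ÷-3 both sides ⇒ div: x + 9 = 7.
Step 6. [x + 9 = 7] +9 is outermost — subtract 9 both sides ⇒ sub: x = -2.

Answer: x ∈ {-2}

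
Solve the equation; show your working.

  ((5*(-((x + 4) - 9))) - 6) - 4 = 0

Step 1. [((5*(-((x + 4) - 9))) - 6) - 4 = 0] add 4: x sits inside (… - 4). So sub: (5*(-((x + 4) - 9))) - 6 = 4.
Step 2. [(5*(-((x + 4) - 9))) - 6 = 4] the outer -6 inverts by adding 6, so sub: 5*(-((x + 4) - 9)) = 10.
Step 3. [5*(-((x + 4) - 9)) = 10] 5·(inner) — divide through by 5, so div: -((x + 4) - 9) = 2.
Step 4. [-((x + 4) - 9) = 2] leading − — multiply by −1 ⇒ neg: (x + 4) - 9 = -2.
Step 5. [(x + 4) - 9 = -2] add 9: x sits inside (… - 9). So sub: x + 4 = 7.
Step 6. [x + 4 = 7] subtract 4: x sits inside (… + 4). So sub: x = 3.

Answer: x ∈ {3}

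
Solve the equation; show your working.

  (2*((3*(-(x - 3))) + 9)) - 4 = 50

Step 1. [(2*((3*(-(x - 3))) + 9)) - 4 = 50] -4 is outermost — add 4 both sides ⇒ sub: 2*((3*(-(x - 3))) + 9) = 54.
Step 2. [2*((3*(-(x - 3))) + 9) = 54] 2 out front; divide by 2 ⇒ div: (3*(-(x - 3))) + 9 = 27.
Step 3. [(3*(-(x - 3))) + 9 = 27] 9 comes off first (subtract 9). So sub: 3*(-(x - 3)) = 18.
Step 4. [3*(-(x - 3)) = 18] divide by the outer 3 ⇒ div: -(x - 3) = 6.
Step 5. [-(x - 3) = 6] flip signs both sides, so neg: x - 3 = -6.
Step 6. [x - 3 = -6] peel the -3: add 3 from each side. So sub: x = -3.

Answer: x ∈ {-3}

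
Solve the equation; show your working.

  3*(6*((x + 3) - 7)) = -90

Step 1. [3*(6*((x + 3) - 7)) = -90] LHS = 3·(…); ÷3 both sides ⇒ div: 6*((x + 3) - 7) = -30.
Step 2. [6*((x + 3) - 7) = -30] divide by the outer 6, so div: (x + 3) - 7 = -5.
Step 3. [(x + 3) - 7 = -5] add 7: x sits inside (… - 7), so sub: x + 3 = 2.
Step 4. [x + 3 = 2] 3 comes off first (subtract 3). So sub: x = -1.

Answer: x ∈ {-1}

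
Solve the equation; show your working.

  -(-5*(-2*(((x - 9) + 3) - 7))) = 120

Step 1. [-(-5*(-2*(((x - 9) + 3) - 7))) = 120] flip signs both sides, so neg: -5*(-2*(((x - 9) + 3) - 7)) = -120.
Step 2. [-5*(-2*(((x - 9) + 3) - 7)) = -120] -5·(inner) — divide through by -5. So div: -2*(((x - 9) + 3) - 7) = 24.
Step 3. [-2*(((x - 9) + 3) - 7) = 24] divide by the outer -2. So div: ((x - 9) + 3) - 7 = -12.
Step 4. [((x - 9) + 3) - 7 = -12] 7 comes off first (add 7) ⇒ sub: (x - 9) + 3 = -5.
Step 5. [(x - 9) + 3 = -5] subtract 3: x sits inside (… + 3). So sub: x - 9 = -8.
Step 6. [x - 9 = -8] the outer -9 inverts by adding 9, so sub: x = 1.

Answer: x ∈ {1}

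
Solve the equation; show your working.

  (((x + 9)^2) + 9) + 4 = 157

Step 1. [(((x + 9)^2) + 9) + 4 = 157] peel the +4: subtract 4 from each side ⇒ sub: ((x + 9)^2) + 9 = 153.
Step 2. [((x + 9)^2) + 9 = 153] the outer +9 inverts by subtracting 9. So sub: (x + 9)^2 = 144.
Step 3. [(x + 9)^2 = 144] √ both sides: 144 ≥ 0 gives two branches. So sqrt: x + 9 = 12 or -12.
Step 4. [x + 9 = 12 or -12] the outer +9 inverts by subtracting 9, so sub: x = 3 or -21.

Answer: x ∈ {-21, 3}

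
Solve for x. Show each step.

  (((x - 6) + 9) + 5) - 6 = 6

Step 1. [(((x - 6) + 9) + 5) - 6 = 6] the outer -6 inverts by adding 6, so sub: ((x - 6) + 9) + 5 = 12.
Step 2. [((x - 6) + 9) + 5 = 12] +5 is outermost — subtract 5 both sides ⇒ sub: (x - 6) + 9 = 7.
Step 3. [(x - 6) + 9 = 7] 9 comes off first (subtract 9). So sub: x - 6 = -2.
Step 4. [x - 6 = -2] the outer -6 inverts by adding 6, so sub: x = 4.

Answer: x ∈ {4}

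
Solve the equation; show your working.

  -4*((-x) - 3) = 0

Step 1. [-4*((-x) - 3) = 0] LHS = -4·(…); ÷-4 both sides, so div: (-x) - 3 = 0.
Step 2. [(-x) - 3 = 0] the outer -3 inverts by adding 3 ⇒ sub: -x = 3.
Step 3. [-x = 3] flip signs both sides ⇒ neg: x = -3.

Answer: x ∈ {-3}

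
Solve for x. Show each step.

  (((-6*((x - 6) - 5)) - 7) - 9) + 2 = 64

Step 1. [(((-6*((x - 6) - 5)) - 7) - 9) + 2 = 64] peel the +2: subtract 2 from each side. So sub: ((-6*((x - 6) - 5)) - 7) - 9 = 62.
Step 2. [((-6*((x - 6) - 5)) - 7) - 9 = 62] -9 is outermost — add 9 both sides ⇒ sub: (-6*((x - 6) - 5)) - 7 = 71.
Step 3. [(-6*((x - 6) - 5)) - 7 = 71] peel the -7: add 7 from each side, so sub: -6*((x - 6) - 5) = 78.
Step 4. [-6*((x - 6) - 5) = 78] -6·(inner) — divide through by -6, so div: (x - 6) - 5 = -13.
Step 5. [(x - 6) - 5 = -13] 5 comes off first (add 5), so sub: x - 6 = -8.
Step 6. [x - 6 = -8] peel the -6: add 6 from each side. So sub: x = -2.

Answer: x ∈ {-2}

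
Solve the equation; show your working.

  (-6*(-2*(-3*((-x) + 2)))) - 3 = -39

Step 1. [(-6*(-2*(-3*((-x) + 2)))) - 3 = -39] 3 comes off first (add 3). So sub: -6*(-2*(-3*((-x) + 2))) = -36.
Step 2. [-6*(-2*(-3*((-x) + 2))) = -36] -6·(inner) — divide through by -6 ⇒ div: -2*(-3*((-x) + 2)) = 6.
Step 3. [-2*(-3*((-x) + 2)) = 6] -2·(inner) — divide through by -2. So div: -3*((-x) + 2) = -3.
Step 4. [-3*((-x) + 2) = -3] LHS = -3·(…); ÷-3 both sides, so div: (-x) + 2 = 1.
Step 5. [(-x) + 2 = 1] the outer +2 inverts by subtracting 2 ⇒ sub: -x = -1.
Step 6. [-x = -1] flip signs both sides. So neg: x = 1.

Answer: x ∈ {1}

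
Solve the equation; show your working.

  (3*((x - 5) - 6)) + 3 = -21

Step 1. [(3*((x - 5) - 6)) + 3 = -21] common factor 3 (LHS and -21) — divide through, so factor: ((x - 5) - 6) + 1 = -7.
Step 2. [((x - 5) - 6) + 1 = -7] peel the +1: subtract 1 from each side. So sub: (x - 5) - 6 = -8.
Step 3. [(x - 5) - 6 = -8] 6 comes off first (add 6) ⇒ sub: x - 5 = -2.
Step 4. [x - 5 = -2] 5 comes off first (add 5), so sub: x = 3.

Answer: x ∈ {3}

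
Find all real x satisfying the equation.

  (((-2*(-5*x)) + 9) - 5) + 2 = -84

Step 1. [(((-2*(-5*x)) + 9) - 5) + 2 = -84] +2 is outermost — subtract 2 both sides. So sub: ((-2*(-5*x)) + 9) - 5 = -86.
Step 2. [((-2*(-5*x)) + 9) - 5 = -86] peel the -5: add 5 from each side. So sub: (-2*(-5*x)) + 9 = -81.
Step 3. [(-2*(-5*x)) + 9 = -81] +9 is outermost — subtract 9 both sides ⇒ sub: -2*(-5*x) = -90.
Step 4. [-2*(-5*x) = -90] LHS = -2·(…); ÷-2 both sides, so div: -5*x = 45.
Step 5. [-5*x = 45] leading coefficient -5: divide by -5, so div: x = -9.

Answer: x ∈ {-9}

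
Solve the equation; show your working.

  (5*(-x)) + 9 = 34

Step 1. [(5*(-x)) + 9 = 34] +9 is outermost — subtract 9 both sides, so sub: 5*(-x) = 25.
Step 2. [5*(-x) = 25] leading coefficient 5: divide by 5. So div: -x = 5.
Step 3. [-x = 5] LHS negated; negate both sides. So neg: x = -5.

Answer: x ∈ {-5}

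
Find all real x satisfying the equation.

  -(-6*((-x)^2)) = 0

Step 1. [-(-6*((-x)^2)) = 0] leading − — multiply by −1 ⇒ neg: -6*((-x)^2) = 0.
Step 2. [-6*((-x)^2) = 0] LHS = -6·(…); ÷-6 both sides, so div: (-x)^2 = 0.
Step 3. [(-x)^2 = 0] LHS squared, RHS 0 ≥ 0: apply √ (±), so sqrt: -x = 0.
Step 4. [-x = 0] leading − — multiply by −1, so neg: x = 0.

Answer: x ∈ {0}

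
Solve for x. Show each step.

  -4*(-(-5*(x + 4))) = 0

Step 1. [-4*(-(-5*(x + 4))) = 0] leading coefficient -4: divide by -4 ⇒ div: -(-5*(x + 4)) = 0.
Step 2. [-(-5*(x + 4)) = 0] LHS negated; negate both sides. So neg: -5*(x + 4) = 0.
Step 3. [-5*(x + 4) = 0] leading coefficient -5: divide by -5. So div: x + 4 = 0.
Step 4. [x + 4 = 0] subtract 4: x sits inside (… + 4). So sub: x = -4.

Answer: x ∈ {-4}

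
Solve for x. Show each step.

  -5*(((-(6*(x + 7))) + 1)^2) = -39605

Step 1. [-5*(((-(6*(x + 7))) + 1)^2) = -39605] leading coefficient -5: divide by -5 ⇒ div: ((-(6*(x + 7))) + 1)^2 = 7921.
Step 2. [((-(6*(x + 7))) + 1)^2 = 7921] LHS squared, RHS 7921 ≥ 0: apply √ (±), so sqrt: (-(6*(x + 7))) + 1 = 89 or -89.
Step 3. [(-(6*(x + 7))) + 1 = 89 or -89] peel the +1: subtract 1 from each side. So sub: -(6*(x + 7)) = 88 or -90.
Step 4. [-(6*(x + 7)) = 88 or -90] LHS negated; negate both sides. So neg: 6*(x + 7) = -88 or 90.
Step 5. [6*(x + 7) = -88 or 90] 6·(inner) — divide through by 6, so div: x + 7 = -44/3 or 15.
Step 6. [x + 7 = -44/3 or 15] subtract 7: x sits inside (… + 7), so sub: x = -65/3 or 8.

Answer: x ∈ {-65/3, 8}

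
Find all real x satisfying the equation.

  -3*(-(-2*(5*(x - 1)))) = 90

Step 1. [-3*(-(-2*(5*(x - 1)))) = 90] -3·(inner) — divide through by -3, so div: -(-2*(5*(x - 1))) = -30.
Step 2. [-(-2*(5*(x - 1))) = -30] flip signs both sides ⇒ neg: -2*(5*(x - 1)) = 30.
Step 3. [-2*(5*(x - 1)) = 30] -2 out front; divide by -2. So div: 5*(x - 1) = -15.
Step 4. [5*(x - 1) = -15] 5·(inner) — divide through by 5. So div: x - 1 = -3.
Step 5. [x - 1 = -3] -1 is outermost — add 1 both sides, so sub: x = -2.

Answer: x ∈ {-2}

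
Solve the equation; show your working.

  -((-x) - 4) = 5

Step 1. [-((-x) - 4) = 5] LHS negated; negate both sides ⇒ neg: (-x) - 4 = -5.
Step 2. [(-x) - 4 = -5] -4 is outermost — add 4 both sides. So sub: -x = -1.
Step 3. [-x = -1] flip signs both sides ⇒ neg: x = 1.

Answer: x ∈ {1}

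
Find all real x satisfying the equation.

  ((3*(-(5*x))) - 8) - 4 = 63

Step 1. [((3*(-(5*x))) - 8) - 4 = 63] the outer -4 inverts by adding 4. So sub: (3*(-(5*x))) - 8 = 67.
Step 2. [(3*(-(5*x))) - 8 = 67] 8 comes off first (add 8) ⇒ sub: 3*(-(5*x)) = 75.
Step 3. [3*(-(5*x)) = 75] 3·(inner) — divide through by 3, so div: -(5*x) = 25.
Step 4. [-(5*x) = 25] leading − — multiply by −1. So neg: 5*x = -25.
Step 5. [5*x = -25] divide by the outer 5. So div: x = -5.

Answer: x ∈ {-5}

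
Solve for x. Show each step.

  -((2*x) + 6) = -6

Step 1. [-((2*x) + 6) = -6] LHS negated; negate both sides ⇒ neg: (2*x) + 6 = 6.
Step 2. [(2*x) + 6 = 6] the outer +6 inverts by subtracting 6, so sub: 2*x = 0.
Step 3. [2*x = 0] LHS = 2·(…); ÷2 both sides ⇒ div: x = 0.

Answer: x ∈ {0}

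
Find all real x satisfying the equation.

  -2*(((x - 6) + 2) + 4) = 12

Step 1. [-2*(((x - 6) + 2) + 4) = 12] leading coefficient -2: divide by -2 ⇒ div: ((x - 6) + 2) + 4 = -6.
Step 2. [((x - 6) + 2) + 4 = -6] +4 is outermost — subtract 4 both sides, so sub: (x - 6) + 2 = -10.
Step 3. [(x - 6) + 2 = -10] the outer +2 inverts by subtracting 2 ⇒ sub: x - 6 = -12.
Step 4. [x - 6 = -12] -6 is outermost — add 6 both sides ⇒ sub: x = -6.

Answer: x ∈ {-6}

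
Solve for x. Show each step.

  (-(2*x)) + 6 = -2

Step 1. [(-(2*x)) + 6 = -2] subtract 6: x sits inside (… + 6) ⇒ sub: -(2*x) = -8.
Step 2. [-(2*x) = -8] LHS negated; negate both sides ⇒ neg: 2*x = 8.
Step 3. [2*x = 8] LHS = 2·(…); ÷2 both sides, so div: x = 4.

Answer: x ∈ {4}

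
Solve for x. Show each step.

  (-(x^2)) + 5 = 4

Step 1. [(-(x^2)) + 5 = 4] the outer +5 inverts by subtracting 5, so sub: -(x^2) = -1.
Step 2. [-(x^2) = -1] leading − — multiply by −1 ⇒ neg: x^2 = 1.
Step 3. [x^2 = 1] √ both sides: 1 ≥ 0 gives two branches. So sqrt: x = 1 or -1.

Answer: x ∈ {-1, 1}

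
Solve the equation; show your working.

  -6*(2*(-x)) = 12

Step 1. [-6*(2*(-x)) = 12] LHS = -6·(…); ÷-6 both sides ⇒ div: 2*(-x) = -2.
Step 2. [2*(-x) = -2] LHS = 2·(…); ÷2 both sides, so div: -x = -1.
Step 3. [-x = -1] flip signs both sides, so neg: x = 1.

Answer: x ∈ {1}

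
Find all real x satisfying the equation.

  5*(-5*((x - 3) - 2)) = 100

Step 1. [5*(-5*((x - 3) - 2)) = 100] 5·(inner) — divide through by 5, so div: -5*((x - 3) - 2) = 20.
Step 2. [-5*((x - 3) - 2) = 20] divide by the outer -5, so div: (x - 3) - 2 = -4.
Step 3. [(x - 3) - 2 = -4] add 2: x sits inside (… - 2). So sub: x - 3 = -2.
Step 4. [x - 3 = -2] the outer -3 inverts by adding 3, so sub: x = 1.

Answer: x ∈ {1}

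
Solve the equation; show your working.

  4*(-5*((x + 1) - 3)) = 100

Step 1. [4*(-5*((x + 1) - 3)) = 100] divide by the outer 4. So div: -5*((x + 1) - 3) = 25.
Step 2. [-5*((x + 1) - 3) = 25] -5 out front; divide by -5, so div: (x + 1) - 3 = -5.
Step 3. [(x + 1) - 3 = -5] 3 comes off first (add 3). So sub: x + 1 = -2.
Step 4. [x + 1 = -2] +1 is outermost — subtract 1 both sides ⇒ sub: x = -3.

Answer: x ∈ {-3}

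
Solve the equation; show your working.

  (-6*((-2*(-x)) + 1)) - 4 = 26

Step 1. [(-6*((-2*(-x)) + 1)) - 4 = 26] -4 is outermost — add 4 both sides, so sub: -6*((-2*(-x)) + 1) = 30.
Step 2. [-6*((-2*(-x)) + 1) = 30] leading coefficient -6: divide by -6. So div: (-2*(-x)) + 1 = -5.
Step 3. [(-2*(-x)) + 1 = -5] peel the +1: subtract 1 from each side. So sub: -2*(-x) = -6.
Step 4. [-2*(-x) = -6] leading coefficient -2: divide by -2 ⇒ div: -x = 3.
Step 5. [-x = 3] flip signs both sides ⇒ neg: x = -3.

Answer: x ∈ {-3}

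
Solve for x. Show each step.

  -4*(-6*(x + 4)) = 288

Step 1. [-4*(-6*(x + 4)) = 288] leading coefficient -4: divide by -4, so div: -6*(x + 4) = -72.
Step 2. [-6*(x + 4) = -72] divide by the outer -6. So div: x + 4 = 12.
Step 3. [x + 4 = 12] +4 is outermost — subtract 4 both sides. So sub: x = 8.

Answer: x ∈ {8}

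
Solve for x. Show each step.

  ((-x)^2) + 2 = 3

Step 1. [((-x)^2) + 2 = 3] +2 is outermost — subtract 2 both sides. So sub: (-x)^2 = 1.
Step 2. [(-x)^2 = 1] LHS squared, RHS 1 ≥ 0: apply √ (±). So sqrt: -x = 1 or -1.
Step 3. [-x = 1 or -1] flip signs both sides. So neg: x = -1 or 1.

Answer: x ∈ {-1, 1}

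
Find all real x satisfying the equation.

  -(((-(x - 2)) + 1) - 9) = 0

Step 1. [-(((-(x - 2)) + 1) - 9) = 0] LHS negated; negate both sides ⇒ neg: ((-(x - 2)) + 1) - 9 = 0.
Step 2. [((-(x - 2)) + 1) - 9 = 0] the outer -9 inverts by adding 9 ⇒ sub: (-(x - 2)) + 1 = 9.
Step 3. [(-(x - 2)) + 1 = 9] peel the +1: subtract 1 from each side, so sub: -(x - 2) = 8.
Step 4. [-(x - 2) = 8] leading − — multiply by −1, so neg: x - 2 = -8.
Step 5. [x - 2 = -8] the outer -2 inverts by adding 2, so sub: x = -6.

Answer: x ∈ {-6}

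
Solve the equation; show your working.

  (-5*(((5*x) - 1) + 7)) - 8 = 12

Step 1. [(-5*(((5*x) - 1) + 7)) - 8 = 12] peel the -8: add 8 from each side ⇒ sub: -5*(((5*x) - 1) + 7) = 20.
Step 2. [-5*(((5*x) - 1) + 7) = 20] -5 out front; divide by -5 ⇒ div: ((5*x) - 1) + 7 = -4.
Step 3. [((5*x) - 1) + 7 = -4] +7 is outermost — subtract 7 both sides. So sub: (5*x) - 1 = -11.
Step 4. [(5*x) - 1 = -11] 1 comes off first (add 1) ⇒ sub: 5*x = -10.
Step 5. [5*x = -10] 5·(inner) — divide through by 5, so div: x = -2.

Answer: x ∈ {-2}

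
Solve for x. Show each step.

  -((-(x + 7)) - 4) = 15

Step 1. [-((-(x + 7)) - 4) = 15] flip signs both sides ⇒ neg: (-(x + 7)) - 4 = -15.
Step 2. [(-(x + 7)) - 4 = -15] peel the -4: add 4 from each side ⇒ sub: -(x + 7) = -11.
Step 3. [-(x + 7) = -11] leading − — multiply by −1 ⇒ neg: x + 7 = 11.
Step 4. [x + 7 = 11] the outer +7 inverts by subtracting 7 ⇒ sub: x = 4.

Answer: x ∈ {4}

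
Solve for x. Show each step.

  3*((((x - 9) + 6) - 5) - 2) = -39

Step 1. [3*((((x - 9) + 6) - 5) - 2) = -39] 3 out front; divide by 3 ⇒ div: (((x - 9) + 6) - 5) - 2 = -13.
Step 2. [(((x - 9) + 6) - 5) - 2 = -13] the outer -2 inverts by adding 2 ⇒ sub: ((x - 9) + 6) - 5 = -11.
Step 3. [((x - 9) + 6) - 5 = -11] peel the -5: add 5 from each side, so sub: (x - 9) + 6 = -6.
Step 4. [(x - 9) + 6 = -6] subtract 6: x sits inside (… + 6). So sub: x - 9 = -12.
Step 5. [x - 9 = -12] peel the -9: add 9 from each side ⇒ sub: x = -3.

Answer: x ∈ {-3}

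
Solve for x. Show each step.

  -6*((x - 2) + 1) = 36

Step 1. [-6*((x - 2) + 1) = 36] LHS = -6·(…); ÷-6 both sides, so div: (x - 2) + 1 = -6.
Step 2. [(x - 2) + 1 = -6] the outer +1 inverts by subtracting 1, so sub: x - 2 = -7.
Step 3. [x - 2 = -7] -2 is outermost — add 2 both sides, so sub: x = -5.

Answer: x ∈ {-5}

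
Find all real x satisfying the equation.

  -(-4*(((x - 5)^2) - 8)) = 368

Step 1. [-(-4*(((x - 5)^2) - 8)) = 368] flip signs both sides, so neg: -4*(((x - 5)^2) - 8) = -368.
Step 2. [-4*(((x - 5)^2) - 8) = -368] -4 out front; divide by -4. So div: ((x - 5)^2) - 8 = 92.
Step 3. [((x - 5)^2) - 8 = 92] peel the -8: add 8 from each side ⇒ sub: (x - 5)^2 = 100.
Step 4. [(x - 5)^2 = 100] LHS squared, RHS 100 ≥ 0: apply √ (±). So sqrt: x - 5 = 10 or -10.
Step 5. [x - 5 = 10 or -10] add 5: x sits inside (… - 5), so sub: x = 15 or -5.

Answer: x ∈ {-5, 15}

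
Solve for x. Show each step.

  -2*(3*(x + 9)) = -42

Step 1. [-2*(3*(x + 9)) = -42] -2·(inner) — divide through by -2 ⇒ div: 3*(x + 9) = 21.
Step 2. [3*(x + 9) = 21] LHS = 3·(…); ÷3 both sides, so div: x + 9 = 7.
Step 3. [x + 9 = 7] +9 is outermost — subtract 9 both sides. So sub: x = -2.

Answer: x ∈ {-2}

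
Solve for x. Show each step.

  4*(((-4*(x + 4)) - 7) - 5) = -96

Step 1. [4*(((-4*(x + 4)) - 7) - 5) = -96] leading coefficient 4: divide by 4, so div: ((-4*(x + 4)) - 7) - 5 = -24.
Step 2. [((-4*(x + 4)) - 7) - 5 = -24] -5 is outermost — add 5 both sides, so sub: (-4*(x + 4)) - 7 = -19.
Step 3. [(-4*(x + 4)) - 7 = -19] peel the -7: add 7 from each side. So sub: -4*(x + 4) = -12.
Step 4. [-4*(x + 4) = -12] -4 out front; divide by -4, so div: x + 4 = 3.
Step 5. [x + 4 = 3] 4 comes off first (subtract 4) ⇒ sub: x = -1.

Answer: x ∈ {-1}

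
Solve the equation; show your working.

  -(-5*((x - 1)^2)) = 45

Step 1. [-(-5*((x - 1)^2)) = 45] flip signs both sides ⇒ neg: -5*((x - 1)^2) = -45.
Step 2. [-5*((x - 1)^2) = -45] -5·(inner) — divide through by -5, so div: (x - 1)^2 = 9.
Step 3. [(x - 1)^2 = 9] 9 ≥ 0, LHS is (·)² — take ±√, so sqrt: x - 1 = 3 or -3.
Step 4. [x - 1 = 3 or -3] add 1: x sits inside (… - 1), so sub: x = 4 or -2.

Answer: x ∈ {-2, 4}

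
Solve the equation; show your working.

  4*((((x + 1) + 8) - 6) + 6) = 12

Step 1. [4*((((x + 1) + 8) - 6) + 6) = 12] LHS = 4·(…); ÷4 both sides, so div: (((x + 1) + 8) - 6) + 6 = 3.
Step 2. [(((x + 1) + 8) - 6) + 6 = 3] +6 is outermost — subtract 6 both sides, so sub: ((x + 1) + 8) - 6 = -3.
Step 3. [((x + 1) + 8) - 6 = -3] 6 comes off first (add 6) ⇒ sub: (x + 1) + 8 = 3.
Step 4. [(x + 1) + 8 = 3] peel the +8: subtract 8 from each side. So sub: x + 1 = -5.
Step 5. [x + 1 = -5] the outer +1 inverts by subtracting 1. So sub: x = -6.

Answer: x ∈ {-6}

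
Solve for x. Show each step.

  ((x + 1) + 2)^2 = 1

Step 1. [((x + 1) + 2)^2 = 1] 1 ≥ 0, LHS is (·)² — take ±√, so sqrt: (x + 1) + 2 = 1 or -1.
Step 2. [(x + 1) + 2 = 1 or -1] the outer +2 inverts by subtracting 2, so sub: x + 1 = -1 or -3.
Step 3. [x + 1 = -1 or -3] peel the +1: subtract 1 from each side ⇒ sub: x = -2 or -4.

Answer: x ∈ {-4, -2}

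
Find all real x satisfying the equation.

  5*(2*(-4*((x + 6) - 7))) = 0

Step 1. [5*(2*(-4*((x + 6) - 7))) = 0] divide by the outer 5 ⇒ div: 2*(-4*((x + 6) - 7)) = 0.
Step 2. [2*(-4*((x + 6) - 7)) = 0] leading coefficient 2: divide by 2. So div: -4*((x + 6) - 7) = 0.
Step 3. [-4*((x + 6) - 7) = 0] -4·(inner) — divide through by -4, so div: (x + 6) - 7 = 0.
Step 4. [(x + 6) - 7 = 0] 7 comes off first (add 7), so sub: x + 6 = 7.
Step 5. [x + 6 = 7] peel the +6: subtract 6 from each side, so sub: x = 1.

Answer: x ∈ {1}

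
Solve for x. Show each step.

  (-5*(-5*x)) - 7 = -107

Step 1. [(-5*(-5*x)) - 7 = -107] 7 comes off first (add 7), so sub: -5*(-5*x) = -100.
Step 2. [-5*(-5*x) = -100] leading coefficient -5: divide by -5, so div: -5*x = 20.
Step 3. [-5*x = 20] divide by the outer -5 ⇒ div: x = -4.

Answer: x ∈ {-4}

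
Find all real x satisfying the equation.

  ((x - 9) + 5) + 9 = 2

Step 1. [((x - 9) + 5) + 9 = 2] +9 is outermost — subtract 9 both sides. So sub: (x - 9) + 5 = -7.
Step 2. [(x - 9) + 5 = -7] the outer +5 inverts by subtracting 5 ⇒ sub: x - 9 = -12.
Step 3. [x - 9 = -12] peel the -9: add 9 from each side, so sub: x = -3.

Answer: x ∈ {-3}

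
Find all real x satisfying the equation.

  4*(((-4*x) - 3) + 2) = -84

Step 1. [4*(((-4*x) - 3) + 2) = -84] 4 out front; divide by 4 ⇒ div: ((-4*x) - 3) + 2 = -21.
Step 2. [((-4*x) - 3) + 2 = -21] 2 comes off first (subtract 2), so sub: (-4*x) - 3 = -23.
Step 3. [(-4*x) - 3 = -23] the outer -3 inverts by adding 3, so sub: -4*x = -20.
Step 4. [-4*x = -20] leading coefficient -4: divide by -4. So div: x = 5.

Answer: x ∈ {5}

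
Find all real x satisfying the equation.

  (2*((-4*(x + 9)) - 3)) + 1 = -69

Step 1. [(2*((-4*(x + 9)) - 3)) + 1 = -69] the outer +1 inverts by subtracting 1 ⇒ sub: 2*((-4*(x + 9)) - 3) = -70.
Step 2. [2*((-4*(x + 9)) - 3) = -70] 2·(inner) — divide through by 2, so div: (-4*(x + 9)) - 3 = -35.
Step 3. [(-4*(x + 9)) - 3 = -35] the outer -3 inverts by adding 3 ⇒ sub: -4*(x + 9) = -32.
Step 4. [-4*(x + 9) = -32] -4·(inner) — divide through by -4 ⇒ div: x + 9 = 8.
Step 5. [x + 9 = 8] the outer +9 inverts by subtracting 9 ⇒ sub: x = -1.

Answer: x ∈ {-1}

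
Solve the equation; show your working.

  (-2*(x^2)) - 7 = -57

Step 1. [(-2*(x^2)) - 7 = -57] -7 is outermost — add 7 both sides ⇒ sub: -2*(x^2) = -50.
Step 2. [-2*(x^2) = -50] -2 out front; divide by -2, so div: x^2 = 25.
Step 3. [x^2 = 25] √ both sides: 25 ≥ 0 gives two branches, so sqrt: x = 5 or -5.

Answer: x ∈ {-5, 5}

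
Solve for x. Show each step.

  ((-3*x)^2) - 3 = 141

Step 1. [((-3*x)^2) - 3 = 141] add 3: x sits inside (… - 3), so sub: (-3*x)^2 = 144.
Step 2. [(-3*x)^2 = 144] 144 ≥ 0, LHS is (·)² — take ±√. So sqrt: -3*x = 12 or -12.
Step 3. [-3*x = 12 or -12] -3 out front; divide by -3, so div: x = -4 or 4.

Answer: x ∈ {-4, 4}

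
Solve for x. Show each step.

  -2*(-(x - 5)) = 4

Step 1. [-2*(-(x - 5)) = 4] divide by the outer -2 ⇒ div: -(x - 5) = -2.
Step 2. [-(x - 5) = -2] flip signs both sides. So neg: x - 5 = 2.
Step 3. [x - 5 = 2] the outer -5 inverts by adding 5 ⇒ sub: x = 7.

Answer: x ∈ {7}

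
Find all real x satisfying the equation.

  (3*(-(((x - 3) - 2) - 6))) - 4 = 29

Step 1. [(3*(-(((x - 3) - 2) - 6))) - 4 = 29] 4 comes off first (add 4), so sub: 3*(-(((x - 3) - 2) - 6)) = 33.
Step 2. [3*(-(((x - 3) - 2) - 6)) = 33] LHS = 3·(…); ÷3 both sides, so div: -(((x - 3) - 2) - 6) = 11.
Step 3. [-(((x - 3) - 2) - 6) = 11] LHS negated; negate both sides ⇒ neg: ((x - 3) - 2) - 6 = -11.
Step 4. [((x - 3) - 2) - 6 = -11] the outer -6 inverts by adding 6, so sub: (x - 3) - 2 = -5.
Step 5. [(x - 3) - 2 = -5] -2 is outermost — add 2 both sides, so sub: x - 3 = -3.
Step 6. [x - 3 = -3] peel the -3: add 3 from each side ⇒ sub: x = 0.

Answer: x ∈ {0}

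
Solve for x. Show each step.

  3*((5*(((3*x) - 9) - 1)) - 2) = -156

Step 1. [3*((5*(((3*x) - 9) - 1)) - 2) = -156] LHS = 3·(…); ÷3 both sides ⇒ div: (5*(((3*x) - 9) - 1)) - 2 = -52.
Step 2. [(5*(((3*x) - 9) - 1)) - 2 = -52] peel the -2: add 2 from each side ⇒ sub: 5*(((3*x) - 9) - 1) = -50.
Step 3. [5*(((3*x) - 9) - 1) = -50] 5·(inner) — divide through by 5. So div: ((3*x) - 9) - 1 = -10.
Step 4. [((3*x) - 9) - 1 = -10] peel the -1: add 1 from each side ⇒ sub: (3*x) - 9 = -9.
Step 5. [(3*x) - 9 = -9] 3 | LHS and 3 | -9: pull 3 out. So factor: x - 3 = -3.
Step 6. [x - 3 = -3] peel the -3: add 3 from each side ⇒ sub: x = 0.

Answer: x ∈ {0}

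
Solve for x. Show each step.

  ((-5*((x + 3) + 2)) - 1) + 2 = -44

Step 1. [((-5*((x + 3) + 2)) - 1) + 2 = -44] subtract 2: x sits inside (… + 2). So sub: (-5*((x + 3) + 2)) - 1 = -46.
Step 2. [(-5*((x + 3) + 2)) - 1 = -46] -1 is outermost — add 1 both sides. So sub: -5*((x + 3) + 2) = -45.
Step 3. [-5*((x + 3) + 2) = -45] leading coefficient -5: divide by -5 ⇒ div: (x + 3) + 2 = 9.
Step 4. [(x + 3) + 2 = 9] peel the +2: subtract 2 from each side ⇒ sub: x + 3 = 7.
Step 5. [x + 3 = 7] +3 is outermost — subtract 3 both sides ⇒ sub: x = 4.

Answer: x ∈ {4}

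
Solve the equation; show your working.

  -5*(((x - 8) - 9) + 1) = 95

Step 1. [-5*(((x - 8) - 9) + 1) = 95] leading coefficient -5: divide by -5 ⇒ div: ((x - 8) - 9) + 1 = -19.
Step 2. [((x - 8) - 9) + 1 = -19] subtract 1: x sits inside (… + 1). So sub: (x - 8) - 9 = -20.
Step 3. [(x - 8) - 9 = -20] 9 comes off first (add 9). So sub: x - 8 = -11.
Step 4. [x - 8 = -11] the outer -8 inverts by adding 8. So sub: x = -3.

Answer: x ∈ {-3}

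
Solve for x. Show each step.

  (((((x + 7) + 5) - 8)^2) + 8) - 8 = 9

Step 1. [(((((x + 7) + 5) - 8)^2) + 8) - 8 = 9] the outer -8 inverts by adding 8 ⇒ sub: ((((x + 7) + 5) - 8)^2) + 8 = 17.
Step 2. [((((x + 7) + 5) - 8)^2) + 8 = 17] +8 is outermost — subtract 8 both sides. So sub: (((x + 7) + 5) - 8)^2 = 9.
Step 3. [(((x + 7) + 5) - 8)^2 = 9] √ both sides: 9 ≥ 0 gives two branches, so sqrt: ((x + 7) + 5) - 8 = 3 or -3.
Step 4. [((x + 7) + 5) - 8 = 3 or -3] 8 comes off first (add 8) ⇒ sub: (x + 7) + 5 = 11 or 5.
Step 5. [(x + 7) + 5 = 11 or 5] peel the +5: subtract 5 from each side ⇒ sub: x + 7 = 6 or 0.
Step 6. [x + 7 = 6 or 0] subtract 7: x sits inside (… + 7). So sub: x = -1 or -7.

Answer: x ∈ {-7, -1}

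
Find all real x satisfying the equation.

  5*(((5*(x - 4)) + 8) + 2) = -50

Step 1. [5*(((5*(x - 4)) + 8) + 2) = -50] LHS = 5·(…); ÷5 both sides ⇒ div: ((5*(x - 4)) + 8) + 2 = -10.
Step 2. [((5*(x - 4)) + 8) + 2 = -10] +2 is outermost — subtract 2 both sides. So sub: (5*(x - 4)) + 8 = -12.
Step 3. [(5*(x - 4)) + 8 = -12] +8 is outermost — subtract 8 both sides. So sub: 5*(x - 4) = -20.
Step 4. [5*(x - 4) = -20] leading coefficient 5: divide by 5. So div: x - 4 = -4.
Step 5. [x - 4 = -4] -4 is outermost — add 4 both sides. So sub: x = 0.

Answer: x ∈ {0}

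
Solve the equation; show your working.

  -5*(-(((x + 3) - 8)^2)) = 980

Step 1. [-5*(-(((x + 3) - 8)^2)) = 980] -5·(inner) — divide through by -5 ⇒ div: -(((x + 3) - 8)^2) = -196.
Step 2. [-(((x + 3) - 8)^2) = -196] flip signs both sides ⇒ neg: ((x + 3) - 8)^2 = 196.
Step 3. [((x + 3) - 8)^2 = 196] LHS squared, RHS 196 ≥ 0: apply √ (±). So sqrt: (x + 3) - 8 = 14 or -14.
Step 4. [(x + 3) - 8 = 14 or -14] 8 comes off first (add 8) ⇒ sub: x + 3 = 22 or -6.
Step 5. [x + 3 = 22 or -6] subtract 3: x sits inside (… + 3), so sub: x = 19 or -9.

Answer: x ∈ {-9, 19}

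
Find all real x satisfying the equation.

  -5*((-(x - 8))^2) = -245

Step 1. [-5*((-(x - 8))^2) = -245] divide by the outer -5, so div: (-(x - 8))^2 = 49.
Step 2. [(-(x - 8))^2 = 49] √ both sides: 49 ≥ 0 gives two branches, so sqrt: -(x - 8) = 7 or -7.
Step 3. [-(x - 8) = 7 or -7] LHS negated; negate both sides ⇒ neg: x - 8 = -7 or 7.
Step 4. [x - 8 = -7 or 7] peel the -8: add 8 from each side. So sub: x = 1 or 15.

Answer: x ∈ {1, 15}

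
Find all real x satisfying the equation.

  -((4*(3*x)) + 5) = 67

Step 1. [-((4*(3*x)) + 5) = 67] flip signs both sides. So neg: (4*(3*x)) + 5 = -67.
Step 2. [(4*(3*x)) + 5 = -67] peel the +5: subtract 5 from each side. So sub: 4*(3*x) = -72.
Step 3. [4*(3*x) = -72] LHS = 4·(…); ÷4 both sides ⇒ div: 3*x = -18.
Step 4. [3*x = -18] 3·(inner) — divide through by 3. So div: x = -6.

Answer: x ∈ {-6}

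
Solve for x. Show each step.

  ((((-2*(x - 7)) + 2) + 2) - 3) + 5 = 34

Step 1. [((((-2*(x - 7)) + 2) + 2) - 3) + 5 = 34] subtract 5: x sits inside (… + 5) ⇒ sub: (((-2*(x - 7)) + 2) + 2) - 3 = 29.
Step 2. [(((-2*(x - 7)) + 2) + 2) - 3 = 29] 3 comes off first (add 3), so sub: ((-2*(x - 7)) + 2) + 2 = 32.
Step 3. [((-2*(x - 7)) + 2) + 2 = 32] the outer +2 inverts by subtracting 2. So sub: (-2*(x - 7)) + 2 = 30.
Step 4. [(-2*(x - 7)) + 2 = 30] subtract 2: x sits inside (… + 2), so sub: -2*(x - 7) = 28.
Step 5. [-2*(x - 7) = 28] -2 out front; divide by -2 ⇒ div: x - 7 = -14.
Step 6. [x - 7 = -14] add 7: x sits inside (… - 7), so sub: x = -7.

Answer: x ∈ {-7}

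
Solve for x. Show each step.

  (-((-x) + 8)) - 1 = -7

Step 1. [(-((-x) + 8)) - 1 = -7] 1 comes off first (add 1), so sub: -((-x) + 8) = -6.
Step 2. [-((-x) + 8) = -6] leading − — multiply by −1 ⇒ neg: (-x) + 8 = 6.
Step 3. [(-x) + 8 = 6] subtract 8: x sits inside (… + 8) ⇒ sub: -x = -2.
Step 4. [-x = -2] flip signs both sides. So neg: x = 2.

Answer: x ∈ {2}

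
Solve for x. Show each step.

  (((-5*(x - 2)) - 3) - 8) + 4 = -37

Step 1. [(((-5*(x - 2)) - 3) - 8) + 4 = -37] +4 is outermost — subtract 4 both sides. So sub: ((-5*(x - 2)) - 3) - 8 = -41.
Step 2. [((-5*(x - 2)) - 3) - 8 = -41] -8 is outermost — add 8 both sides. So sub: (-5*(x - 2)) - 3 = -33.
Step 3. [(-5*(x - 2)) - 3 = -33] the outer -3 inverts by adding 3, so sub: -5*(x - 2) = -30.
Step 4. [-5*(x - 2) = -30] -5·(inner) — divide through by -5 ⇒ div: x - 2 = 6.
Step 5. [x - 2 = 6] peel the -2: add 2 from each side. So sub: x = 8.

Answer: x ∈ {8}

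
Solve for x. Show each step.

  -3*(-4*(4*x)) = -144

Step 1. [-3*(-4*(4*x)) = -144] -3·(inner) — divide through by -3 ⇒ div: -4*(4*x) = 48.
Step 2. [-4*(4*x) = 48] -4 out front; divide by -4, so div: 4*x = -12.
Step 3. [4*x = -12] leading coefficient 4: divide by 4, so div: x = -3.

Answer: x ∈ {-3}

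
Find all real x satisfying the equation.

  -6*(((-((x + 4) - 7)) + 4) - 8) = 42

Step 1. [-6*(((-((x + 4) - 7)) + 4) - 8) = 42] -6·(inner) — divide through by -6. So div: ((-((x + 4) - 7)) + 4) - 8 = -7.
Step 2. [((-((x + 4) - 7)) + 4) - 8 = -7] -8 is outermost — add 8 both sides ⇒ sub: (-((x + 4) - 7)) + 4 = 1.
Step 3. [(-((x + 4) - 7)) + 4 = 1] peel the +4: subtract 4 from each side. So sub: -((x + 4) - 7) = -3.
Step 4. [-((x + 4) - 7) = -3] LHS negated; negate both sides ⇒ neg: (x + 4) - 7 = 3.
Step 5. [(x + 4) - 7 = 3] the outer -7 inverts by adding 7 ⇒ sub: x + 4 = 10.
Step 6. [x + 4 = 10] 4 comes off first (subtract 4). So sub: x = 6.

Answer: x ∈ {6}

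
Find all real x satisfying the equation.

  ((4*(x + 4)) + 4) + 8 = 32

Step 1. [((4*(x + 4)) + 4) + 8 = 32] peel the +8: subtract 8 from each side, so sub: (4*(x + 4)) + 4 = 24.
Step 2. [(4*(x + 4)) + 4 = 24] subtract 4: x sits inside (… + 4), so sub: 4*(x + 4) = 20.
Step 3. [4*(x + 4) = 20] 4 out front; divide by 4 ⇒ div: x + 4 = 5.
Step 4. [x + 4 = 5] the outer +4 inverts by subtracting 4 ⇒ sub: x = 1.

Answer: x ∈ {1}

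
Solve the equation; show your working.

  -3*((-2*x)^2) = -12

Step 1. [-3*((-2*x)^2) = -12] divide by the outer -3 ⇒ div: (-2*x)^2 = 4.
Step 2. [(-2*x)^2 = 4] √ both sides: 4 ≥ 0 gives two branches. So sqrt: -2*x = 2 or -2.
Step 3. [-2*x = 2 or -2] LHS = -2·(…); ÷-2 both sides. So div: x = -1 or 1.

Answer: x ∈ {-1, 1}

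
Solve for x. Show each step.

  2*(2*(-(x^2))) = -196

Step 1. [2*(2*(-(x^2))) = -196] divide by the outer 2. So div: 2*(-(x^2)) = -98.
Step 2. [2*(-(x^2)) = -98] leading coefficient 2: divide by 2. So div: -(x^2) = -49.
Step 3. [-(x^2) = -49] leading − — multiply by −1, so neg: x^2 = 49.
Step 4. [x^2 = 49] LHS squared, RHS 49 ≥ 0: apply √ (±). So sqrt: x = 7 or -7.

Answer: x ∈ {-7, 7}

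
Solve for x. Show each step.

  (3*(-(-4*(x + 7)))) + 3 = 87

Step 1. [(3*(-(-4*(x + 7)))) + 3 = 87] 3 divides every term; factor it out. So factor: (-(-4*(x + 7))) + 1 = 29.
Step 2. [(-(-4*(x + 7))) + 1 = 29] +1 is outermost — subtract 1 both sides. So sub: -(-4*(x + 7)) = 28.
Step 3. [-(-4*(x + 7)) = 28] flip signs both sides ⇒ neg: -4*(x + 7) = -28.
Step 4. [-4*(x + 7) = -28] LHS = -4·(…); ÷-4 both sides. So div: x + 7 = 7.
Step 5. [x + 7 = 7] the outer +7 inverts by subtracting 7. So sub: x = 0.

Answer: x ∈ {0}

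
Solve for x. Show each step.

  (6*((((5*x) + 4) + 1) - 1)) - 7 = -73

Step 1. [(6*((((5*x) + 4) + 1) - 1)) - 7 = -73] 7 comes off first (add 7), so sub: 6*((((5*x) + 4) + 1) - 1) = -66.
Step 2. [6*((((5*x) + 4) + 1) - 1) = -66] leading coefficient 6: divide by 6 ⇒ div: (((5*x) + 4) + 1) - 1 = -11.
Step 3. [(((5*x) + 4) + 1) - 1 = -11] add 1: x sits inside (… - 1), so sub: ((5*x) + 4) + 1 = -10.
Step 4. [((5*x) + 4) + 1 = -10] the outer +1 inverts by subtracting 1, so sub: (5*x) + 4 = -11.
Step 5. [(5*x) + 4 = -11] peel the +4: subtract 4 from each side, so sub: 5*x = -15.
Step 6. [5*x = -15] 5·(inner) — divide through by 5 ⇒ div: x = -3.

Answer: x ∈ {-3}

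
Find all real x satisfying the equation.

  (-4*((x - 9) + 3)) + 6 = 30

Step 1. [(-4*((x - 9) + 3)) + 6 = 30] +6 is outermost — subtract 6 both sides ⇒ sub: -4*((x - 9) + 3) = 24.
Step 2. [-4*((x - 9) + 3) = 24] LHS = -4·(…); ÷-4 both sides ⇒ div: (x - 9) + 3 = -6.
Step 3. [(x - 9) + 3 = -6] the outer +3 inverts by subtracting 3. So sub: x - 9 = -9.
Step 4. [x - 9 = -9] the outer -9 inverts by adding 9, so sub: x = 0.

Answer: x ∈ {0}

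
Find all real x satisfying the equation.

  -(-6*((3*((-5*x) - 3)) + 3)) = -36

Step 1. [-(-6*((3*((-5*x) - 3)) + 3)) = -36] flip signs both sides. So neg: -6*((3*((-5*x) - 3)) + 3) = 36.
Step 2. [-6*((3*((-5*x) - 3)) + 3) = 36] -6 out front; divide by -6, so div: (3*((-5*x) - 3)) + 3 = -6.
Step 3. [(3*((-5*x) - 3)) + 3 = -6] 3 divides every term; factor it out, so factor: ((-5*x) - 3) + 1 = -2.
Step 4. [((-5*x) - 3) + 1 = -2] subtract 1: x sits inside (… + 1), so sub: (-5*x) - 3 = -3.
Step 5. [(-5*x) - 3 = -3] -3 is outermost — add 3 both sides, so sub: -5*x = 0.
Step 6. [-5*x = 0] leading coefficient -5: divide by -5, so div: x = 0.

Answer: x ∈ {0}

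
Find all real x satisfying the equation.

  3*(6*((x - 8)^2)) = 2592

Step 1. [3*(6*((x - 8)^2)) = 2592] divide by the outer 3 ⇒ div: 6*((x - 8)^2) = 864.
Step 2. [6*((x - 8)^2) = 864] leading coefficient 6: divide by 6 ⇒ div: (x - 8)^2 = 144.
Step 3. [(x - 8)^2 = 144] 144 ≥ 0, LHS is (·)² — take ±√. So sqrt: x - 8 = 12 or -12.
Step 4. [x - 8 = 12 or -12] -8 is outermost — add 8 both sides, so sub: x = 20 or -4.

Answer: x ∈ {-4, 20}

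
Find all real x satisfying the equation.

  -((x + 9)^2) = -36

Step 1. [-((x + 9)^2) = -36] LHS negated; negate both sides. So neg: (x + 9)^2 = 36.
Step 2. [(x + 9)^2 = 36] 36 ≥ 0, LHS is (·)² — take ±√ ⇒ sqrt: x + 9 = 6 or -6.
Step 3. [x + 9 = 6 or -6] subtract 9: x sits inside (… + 9). So sub: x = -3 or -15.

Answer: x ∈ {-15, -3}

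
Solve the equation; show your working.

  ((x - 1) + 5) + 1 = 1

Step 1. [((x - 1) + 5) + 1 = 1] peel the +1: subtract 1 from each side ⇒ sub: (x - 1) + 5 = 0.
Step 2. [(x - 1) + 5 = 0] subtract 5: x sits inside (… + 5), so sub: x - 1 = -5.
Step 3. [x - 1 = -5] 1 comes off first (add 1), so sub: x = -4.

Answer: x ∈ {-4}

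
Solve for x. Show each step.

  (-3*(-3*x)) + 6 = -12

Step 1. [(-3*(-3*x)) + 6 = -12] common factor -3 (LHS and -12) — divide through ⇒ factor: (-3*x) - 2 = 4.
Step 2. [(-3*x) - 2 = 4] peel the -2: add 2 from each side. So sub: -3*x = 6.
Step 3. [-3*x = 6] divide by the outer -3. So div: x = -2.

Answer: x ∈ {-2}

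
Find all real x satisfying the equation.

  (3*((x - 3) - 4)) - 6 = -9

Step 1. [(3*((x - 3) - 4)) - 6 = -9] 6 comes off first (add 6). So sub: 3*((x - 3) - 4) = -3.
Step 2. [3*((x - 3) - 4) = -3] LHS = 3·(…); ÷3 both sides ⇒ div: (x - 3) - 4 = -1.
Step 3. [(x - 3) - 4 = -1] peel the -4: add 4 from each side. So sub: x - 3 = 3.
Step 4. [x - 3 = 3] add 3: x sits inside (… - 3) ⇒ sub: x = 6.

Answer: x ∈ {6}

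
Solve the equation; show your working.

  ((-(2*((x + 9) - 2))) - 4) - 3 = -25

Step 1. [((-(2*((x + 9) - 2))) - 4) - 3 = -25] -3 is outermost — add 3 both sides, so sub: (-(2*((x + 9) - 2))) - 4 = -22.
Step 2. [(-(2*((x + 9) - 2))) - 4 = -22] the outer -4 inverts by adding 4, so sub: -(2*((x + 9) - 2)) = -18.
Step 3. [-(2*((x + 9) - 2)) = -18] leading − — multiply by −1 ⇒ neg: 2*((x + 9) - 2) = 18.
Step 4. [2*((x + 9) - 2) = 18] divide by the outer 2. So div: (x + 9) - 2 = 9.
Step 5. [(x + 9) - 2 = 9] 2 comes off first (add 2) ⇒ sub: x + 9 = 11.
Step 6. [x + 9 = 11] peel the +9: subtract 9 from each side ⇒ sub: x = 2.

Answer: x ∈ {2}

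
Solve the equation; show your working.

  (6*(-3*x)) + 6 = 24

Step 1. [(6*(-3*x)) + 6 = 24] 6 divides every term; factor it out, so factor: (-3*x) + 1 = 4.
Step 2. [(-3*x) + 1 = 4] 1 comes off first (subtract 1), so sub: -3*x = 3.
Step 3. [-3*x = 3] -3 out front; divide by -3 ⇒ div: x = -1.

Answer: x ∈ {-1}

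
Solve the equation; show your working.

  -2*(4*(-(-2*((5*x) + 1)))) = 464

Step 1. [-2*(4*(-(-2*((5*x) + 1)))) = 464] LHS = -2·(…); ÷-2 both sides. So div: 4*(-(-2*((5*x) + 1))) = -232.
Step 2. [4*(-(-2*((5*x) + 1))) = -232] leading coefficient 4: divide by 4. So div: -(-2*((5*x) + 1)) = -58.
Step 3. [-(-2*((5*x) + 1)) = -58] LHS negated; negate both sides ⇒ neg: -2*((5*x) + 1) = 58.
Step 4. [-2*((5*x) + 1) = 58] LHS = -2·(…); ÷-2 both sides ⇒ div: (5*x) + 1 = -29.
Step 5. [(5*x) + 1 = -29] peel the +1: subtract 1 from each side, so sub: 5*x = -30.
Step 6. [5*x = -30] 5 out front; divide by 5 ⇒ div: x = -6.

Answer: x ∈ {-6}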